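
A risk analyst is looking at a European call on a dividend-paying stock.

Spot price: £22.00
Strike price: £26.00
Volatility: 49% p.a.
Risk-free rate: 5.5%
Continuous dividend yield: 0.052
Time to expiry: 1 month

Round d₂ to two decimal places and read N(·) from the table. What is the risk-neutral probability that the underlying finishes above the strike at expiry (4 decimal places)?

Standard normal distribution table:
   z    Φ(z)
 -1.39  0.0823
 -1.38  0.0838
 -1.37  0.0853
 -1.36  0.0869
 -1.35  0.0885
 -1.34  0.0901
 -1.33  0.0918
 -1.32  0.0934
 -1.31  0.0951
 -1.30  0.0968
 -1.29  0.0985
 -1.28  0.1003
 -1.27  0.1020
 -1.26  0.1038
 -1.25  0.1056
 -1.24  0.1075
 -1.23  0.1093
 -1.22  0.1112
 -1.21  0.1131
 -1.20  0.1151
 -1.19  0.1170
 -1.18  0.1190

σ√T = 0.49·√0.08333 = 0.1415
ln(S/K) + (r − q + σ²/2)T = ln(22/26) + (0.055 − 0.052 + 0.49²/2)·0.08333 = -0.1671 + 0.0103 = -0.1568
d₁ = -0.1568 / 0.1415 = -1.1085 → -1.11
d₂ = d₁ − σ√T = -1.1085 − 0.1415 = -1.2500 → -1.25
Pr(exercise) under Q = N(d₂) = 0.1056

0.1056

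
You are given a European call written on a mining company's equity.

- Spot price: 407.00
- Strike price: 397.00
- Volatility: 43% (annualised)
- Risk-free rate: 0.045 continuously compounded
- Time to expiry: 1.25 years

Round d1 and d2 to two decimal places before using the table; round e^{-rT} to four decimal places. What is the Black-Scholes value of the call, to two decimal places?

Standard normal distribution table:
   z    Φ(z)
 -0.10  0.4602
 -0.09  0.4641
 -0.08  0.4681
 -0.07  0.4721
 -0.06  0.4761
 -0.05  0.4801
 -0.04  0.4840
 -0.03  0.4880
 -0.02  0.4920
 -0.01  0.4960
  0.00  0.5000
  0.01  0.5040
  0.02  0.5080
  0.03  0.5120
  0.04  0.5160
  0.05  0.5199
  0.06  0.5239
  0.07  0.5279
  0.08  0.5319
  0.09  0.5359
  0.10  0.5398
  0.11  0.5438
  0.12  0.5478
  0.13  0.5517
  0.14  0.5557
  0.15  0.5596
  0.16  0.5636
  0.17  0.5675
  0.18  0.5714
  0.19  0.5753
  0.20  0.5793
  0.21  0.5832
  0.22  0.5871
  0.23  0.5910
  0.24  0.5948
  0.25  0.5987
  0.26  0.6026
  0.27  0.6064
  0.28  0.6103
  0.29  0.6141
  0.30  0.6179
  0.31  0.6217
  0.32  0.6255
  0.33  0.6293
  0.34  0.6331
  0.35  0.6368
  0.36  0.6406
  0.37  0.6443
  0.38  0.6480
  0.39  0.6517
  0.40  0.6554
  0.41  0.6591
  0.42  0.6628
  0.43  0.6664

91.08

σ√T = 0.43·√1.25 = 0.4808
ln(S/K) + (r + σ²/2)T = ln(407/397) + (0.045 + 0.43²/2)·1.25 = 0.0249 + 0.1718 = 0.1967
d₁ = 0.1967 / 0.4808 = 0.4091 which rounds to 0.41
d₂ = d₁ − σ√T = 0.4091 − 0.4808 = -0.0716 which rounds to -0.07
e^(−rT) = e^(−0.045·1.25) = 0.9453
C = 407·N(0.41) − 397·0.9453·N(-0.07) = 407·0.6591 − 397·0.9453·0.4721 = 268.2537 − 177.1716 = 91.0821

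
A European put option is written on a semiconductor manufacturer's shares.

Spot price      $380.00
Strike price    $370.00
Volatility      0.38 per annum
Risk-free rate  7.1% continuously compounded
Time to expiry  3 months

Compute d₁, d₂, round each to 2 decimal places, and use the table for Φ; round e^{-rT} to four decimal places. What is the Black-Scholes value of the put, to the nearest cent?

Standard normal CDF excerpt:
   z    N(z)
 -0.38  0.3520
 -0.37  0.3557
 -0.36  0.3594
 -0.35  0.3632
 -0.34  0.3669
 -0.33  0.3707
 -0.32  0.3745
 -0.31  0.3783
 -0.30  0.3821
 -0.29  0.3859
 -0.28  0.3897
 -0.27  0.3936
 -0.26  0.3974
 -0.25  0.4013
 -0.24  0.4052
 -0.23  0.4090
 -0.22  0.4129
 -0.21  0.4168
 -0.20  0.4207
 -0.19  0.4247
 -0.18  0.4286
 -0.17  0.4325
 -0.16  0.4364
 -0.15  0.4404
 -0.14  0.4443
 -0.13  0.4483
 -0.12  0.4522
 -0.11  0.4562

σ√T = 0.38 × 0.5000 = 0.1900
ln(S/K) + (r + σ²/2)T = ln(380/370) + (0.071 + 0.38²/2)·0.25 = 0.0267 + 0.0358 = 0.0625
d₁ = 0.0625 / 0.1900 = 0.3288 ⇒ 0.33
d₂ = d₁ − σ√T = 0.3288 − 0.1900 = 0.1388 ⇒ 0.14
e^(−rT) = e^(−0.071·0.25) = 0.9824
N(−d₂) = N(-0.14) = 0.4443;  N(−d₁) = N(-0.33) = 0.3707
P = 370·0.9824·0.4443 − 380·0.3707 = 161.4977 − 140.8660 = 20.6317

$20.63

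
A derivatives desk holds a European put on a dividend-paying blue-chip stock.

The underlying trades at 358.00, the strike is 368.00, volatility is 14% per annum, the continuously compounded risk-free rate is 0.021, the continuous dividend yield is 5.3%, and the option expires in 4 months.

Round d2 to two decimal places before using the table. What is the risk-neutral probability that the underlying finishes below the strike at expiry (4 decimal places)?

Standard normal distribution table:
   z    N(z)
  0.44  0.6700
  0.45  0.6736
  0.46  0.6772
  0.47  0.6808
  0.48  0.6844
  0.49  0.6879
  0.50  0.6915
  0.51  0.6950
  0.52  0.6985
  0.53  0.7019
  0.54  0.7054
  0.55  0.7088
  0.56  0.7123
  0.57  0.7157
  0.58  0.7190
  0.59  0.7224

0.6950

σ√T = 0.14·√0.3333 = 0.0808
d₁ = [ln(358/368) + (0.021 − 0.053 + 0.14²/2)·0.3333] / 0.0808 = [-0.0275 − 0.0074] / 0.0808 = -0.4324 → -0.43
d₂ = d₁ − σ√T = -0.4324 − 0.0808 = -0.5132 → -0.51
Risk-neutral Pr[S_T < K] = N(−d₂) = N(0.51) = 0.6950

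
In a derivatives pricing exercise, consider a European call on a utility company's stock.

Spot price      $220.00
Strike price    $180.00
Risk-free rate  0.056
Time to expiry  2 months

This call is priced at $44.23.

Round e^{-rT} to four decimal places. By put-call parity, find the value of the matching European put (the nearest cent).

e^(−rT) = e^(−0.056·0.1667) = 0.9907
Put-call parity: C − P = S − K·e^(−rT) = 220 − 180·0.9907 = 220 − 178.3260 = 41.6740
P = C − (C − P) = 44.23 − (41.6740) = 2.5560

$2.56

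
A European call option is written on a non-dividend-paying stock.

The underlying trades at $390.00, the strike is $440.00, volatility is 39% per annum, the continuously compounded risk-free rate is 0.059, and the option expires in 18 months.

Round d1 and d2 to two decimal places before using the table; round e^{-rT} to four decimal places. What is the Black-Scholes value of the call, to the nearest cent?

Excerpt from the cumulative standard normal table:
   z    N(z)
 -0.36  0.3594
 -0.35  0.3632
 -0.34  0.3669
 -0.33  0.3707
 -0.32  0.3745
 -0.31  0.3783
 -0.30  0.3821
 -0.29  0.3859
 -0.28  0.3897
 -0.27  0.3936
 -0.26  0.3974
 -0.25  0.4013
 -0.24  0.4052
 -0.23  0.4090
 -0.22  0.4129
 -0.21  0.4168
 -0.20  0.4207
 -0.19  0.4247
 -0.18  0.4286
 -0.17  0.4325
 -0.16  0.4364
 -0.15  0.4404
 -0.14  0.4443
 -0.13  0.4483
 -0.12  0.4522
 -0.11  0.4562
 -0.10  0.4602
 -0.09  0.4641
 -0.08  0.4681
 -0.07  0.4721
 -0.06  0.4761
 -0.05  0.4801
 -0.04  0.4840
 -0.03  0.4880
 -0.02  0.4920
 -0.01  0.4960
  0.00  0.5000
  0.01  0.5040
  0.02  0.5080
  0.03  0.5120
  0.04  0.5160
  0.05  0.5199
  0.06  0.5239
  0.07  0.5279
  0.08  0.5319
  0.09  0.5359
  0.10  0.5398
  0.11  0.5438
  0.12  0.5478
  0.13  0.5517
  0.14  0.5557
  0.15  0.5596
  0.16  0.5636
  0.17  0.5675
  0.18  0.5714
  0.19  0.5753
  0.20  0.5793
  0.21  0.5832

$68.97

σ√T = 0.39 × 1.2247 = 0.4777
d₁ = [ln(390/440) + (0.059 + ½·0.39²)·1.5] / (σ√T) = (-0.1206 + 0.2026) / 0.4777 = 0.1716 ≈ 0.17
d₂ = 0.1716 − 0.4777 = -0.3061 ≈ -0.31
exp(−rT) = exp(−0.059·1.5) = 0.9153
C = 390·N(0.17) − 440·0.9153·N(-0.31) = 390·0.5675 − 440·0.9153·0.3783 = 221.3250 − 152.3535 = 68.9715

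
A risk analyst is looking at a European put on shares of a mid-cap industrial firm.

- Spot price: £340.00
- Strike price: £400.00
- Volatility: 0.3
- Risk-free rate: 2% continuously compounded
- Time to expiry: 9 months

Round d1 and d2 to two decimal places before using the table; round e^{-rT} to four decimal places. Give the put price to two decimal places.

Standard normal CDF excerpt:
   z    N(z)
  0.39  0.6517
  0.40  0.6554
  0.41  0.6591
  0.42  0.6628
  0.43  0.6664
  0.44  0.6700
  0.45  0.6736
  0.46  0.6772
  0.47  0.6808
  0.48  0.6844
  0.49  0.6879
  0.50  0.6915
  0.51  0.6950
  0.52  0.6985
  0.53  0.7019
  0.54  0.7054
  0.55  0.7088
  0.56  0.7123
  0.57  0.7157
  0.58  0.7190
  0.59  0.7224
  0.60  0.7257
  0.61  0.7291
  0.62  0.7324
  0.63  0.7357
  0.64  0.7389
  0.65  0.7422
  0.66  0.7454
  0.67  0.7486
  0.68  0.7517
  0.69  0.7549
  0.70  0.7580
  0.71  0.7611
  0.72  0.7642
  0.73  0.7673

£70.88

σ√T = 0.3 × 0.8660 = 0.2598
d₁ = [ln(340/400) + (0.02 + 0.3²/2)·0.75] / 0.2598 = [-0.1625 + 0.0488] / 0.2598 = -0.4379 → -0.44
d₂ = d₁ − σ√T = -0.4379 − 0.2598 = -0.6977 → -0.70
exp(−rT) = exp(−0.02·0.75) = 0.9851
N(−d₂) = N(0.70) = 0.7580;  N(−d₁) = N(0.44) = 0.6700
P = 400·0.9851·0.7580 − 340·0.6700 = 298.6823 − 227.8000 = 70.8823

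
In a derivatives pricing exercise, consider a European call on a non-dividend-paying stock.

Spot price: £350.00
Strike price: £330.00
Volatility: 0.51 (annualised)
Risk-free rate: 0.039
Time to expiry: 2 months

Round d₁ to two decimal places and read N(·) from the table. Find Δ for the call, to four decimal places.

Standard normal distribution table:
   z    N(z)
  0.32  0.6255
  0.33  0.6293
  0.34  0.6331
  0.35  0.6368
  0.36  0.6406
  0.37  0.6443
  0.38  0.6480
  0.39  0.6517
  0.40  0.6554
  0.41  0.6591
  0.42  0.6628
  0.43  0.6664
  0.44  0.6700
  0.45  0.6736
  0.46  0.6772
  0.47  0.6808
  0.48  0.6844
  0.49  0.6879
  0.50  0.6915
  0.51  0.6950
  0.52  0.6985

0.6628

T = 0.1667;  σ√T = 0.2082
ln(S/K) + (r + σ²/2)T = ln(350/330) + (0.039 + 0.51²/2)·0.1667 = 0.0588 + 0.0282 = 0.0870
d₁ = 0.0870 / 0.2082 = 0.4179 which rounds to 0.42
N(d₁) = N(0.42) = 0.6628
Δ_call = N(d₁) = 0.6628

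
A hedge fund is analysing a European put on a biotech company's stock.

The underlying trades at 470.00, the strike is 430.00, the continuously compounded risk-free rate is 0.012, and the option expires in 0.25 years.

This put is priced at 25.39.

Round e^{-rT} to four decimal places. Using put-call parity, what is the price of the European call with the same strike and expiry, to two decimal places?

exp(−rT) = exp(−0.012·0.25) = 0.9970
Put-call parity: C − P = S − K·e^(−rT) = 470 − 430·0.9970 = 470 − 428.7100 = 41.2900
C = P + (C − P) = 25.39 + (41.2900) = 66.6800

66.68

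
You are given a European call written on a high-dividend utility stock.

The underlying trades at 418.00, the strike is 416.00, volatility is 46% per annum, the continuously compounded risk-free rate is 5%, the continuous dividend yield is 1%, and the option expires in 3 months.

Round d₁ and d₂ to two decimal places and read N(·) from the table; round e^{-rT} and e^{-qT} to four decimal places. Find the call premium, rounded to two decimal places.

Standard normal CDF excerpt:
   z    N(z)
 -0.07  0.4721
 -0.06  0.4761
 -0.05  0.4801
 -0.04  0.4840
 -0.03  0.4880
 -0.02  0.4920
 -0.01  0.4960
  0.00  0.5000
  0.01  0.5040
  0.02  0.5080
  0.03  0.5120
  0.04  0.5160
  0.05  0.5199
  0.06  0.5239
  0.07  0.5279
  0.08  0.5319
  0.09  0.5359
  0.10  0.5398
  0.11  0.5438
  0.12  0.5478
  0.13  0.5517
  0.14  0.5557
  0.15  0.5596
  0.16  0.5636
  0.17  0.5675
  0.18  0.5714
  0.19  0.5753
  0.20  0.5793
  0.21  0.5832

T = 0.25;  σ√T = 0.2300
ln(S/K) + (r − q + σ²/2)T = ln(418/416) + (0.05 − 0.01 + 0.46²/2)·0.25 = 0.0048 + 0.0365 = 0.0412
d₁ = 0.0412 / 0.2300 = 0.1793 ⇒ 0.18
d₂ = d₁ − σ√T = 0.1793 − 0.2300 = -0.0507 ⇒ -0.05
exp(−qT) = exp(−0.01·0.25) = 0.9975;  exp(−rT) = exp(−0.05·0.25) = 0.9876
N(d₁) = N(0.18) = 0.5714;  N(d₂) = N(-0.05) = 0.4801
C = 418·0.9975·0.5714 − 416·0.9876·0.4801 = 238.2481 − 197.2451 = 41.0030

41.00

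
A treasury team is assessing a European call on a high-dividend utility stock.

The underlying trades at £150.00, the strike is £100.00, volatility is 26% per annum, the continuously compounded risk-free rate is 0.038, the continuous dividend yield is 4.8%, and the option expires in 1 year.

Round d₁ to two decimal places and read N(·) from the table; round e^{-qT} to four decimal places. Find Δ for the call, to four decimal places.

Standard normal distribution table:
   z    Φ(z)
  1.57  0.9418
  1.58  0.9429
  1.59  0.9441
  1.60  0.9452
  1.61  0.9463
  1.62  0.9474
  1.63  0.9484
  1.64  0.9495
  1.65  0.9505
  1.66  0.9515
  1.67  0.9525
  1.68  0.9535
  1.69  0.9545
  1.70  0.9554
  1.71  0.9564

σ√T = 0.26·√1 = 0.2600
ln(S/K) + (r − q + σ²/2)T = ln(150/100) + (0.038 − 0.048 + 0.26²/2)·1 = 0.4055 + 0.0238 = 0.4293
d₁ = 0.4293 / 0.2600 = 1.6510 → 1.65
N(d₁) = N(1.65) = 0.9505
Δ_call = e^(−qT)·N(d₁) = 0.9531·0.9505 = 0.9059

0.9059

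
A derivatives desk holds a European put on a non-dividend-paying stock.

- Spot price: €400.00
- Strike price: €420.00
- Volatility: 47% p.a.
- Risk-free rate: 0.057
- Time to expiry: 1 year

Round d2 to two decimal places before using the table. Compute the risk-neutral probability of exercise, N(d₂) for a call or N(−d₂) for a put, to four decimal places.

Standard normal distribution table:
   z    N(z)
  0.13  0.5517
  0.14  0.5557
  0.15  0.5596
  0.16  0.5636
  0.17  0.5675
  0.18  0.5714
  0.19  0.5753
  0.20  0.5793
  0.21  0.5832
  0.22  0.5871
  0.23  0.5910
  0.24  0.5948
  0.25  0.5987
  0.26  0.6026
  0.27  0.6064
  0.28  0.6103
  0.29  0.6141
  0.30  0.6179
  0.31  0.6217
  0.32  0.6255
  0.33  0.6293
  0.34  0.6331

0.5871

T = 1;  σ√T = 0.4700
d₁ = [ln(400/420) + (0.057 + ½·0.47²)·1] / (σ√T) = (-0.0488 + 0.1674) / 0.4700 = 0.2525 which rounds to 0.25
d₂ = 0.2525 − 0.4700 = -0.2175 which rounds to -0.22
Pr(exercise) under Q = N(−d₂) = N(0.22) = 0.5871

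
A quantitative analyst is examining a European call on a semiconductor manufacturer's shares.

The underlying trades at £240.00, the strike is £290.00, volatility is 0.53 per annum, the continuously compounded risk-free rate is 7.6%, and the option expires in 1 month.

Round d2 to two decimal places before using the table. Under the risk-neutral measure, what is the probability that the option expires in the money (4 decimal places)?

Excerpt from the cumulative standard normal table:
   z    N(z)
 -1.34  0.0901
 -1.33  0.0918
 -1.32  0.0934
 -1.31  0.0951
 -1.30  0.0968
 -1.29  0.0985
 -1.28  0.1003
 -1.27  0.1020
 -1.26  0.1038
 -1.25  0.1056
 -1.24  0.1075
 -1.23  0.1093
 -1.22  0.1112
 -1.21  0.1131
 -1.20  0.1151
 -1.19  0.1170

σ√T = 0.53 × 0.2887 = 0.1530
d₁ = [ln(240/290) + (0.076 + 0.53²/2)·0.08333] / 0.1530 = [-0.1892 + 0.0180] / 0.1530 = -1.1190 which rounds to -1.12
d₂ = d₁ − σ√T = -1.1190 − 0.1530 = -1.2720 which rounds to -1.27
Risk-neutral Pr[S_T > K] = N(d₂) = N(-1.27) = 0.1020

0.1020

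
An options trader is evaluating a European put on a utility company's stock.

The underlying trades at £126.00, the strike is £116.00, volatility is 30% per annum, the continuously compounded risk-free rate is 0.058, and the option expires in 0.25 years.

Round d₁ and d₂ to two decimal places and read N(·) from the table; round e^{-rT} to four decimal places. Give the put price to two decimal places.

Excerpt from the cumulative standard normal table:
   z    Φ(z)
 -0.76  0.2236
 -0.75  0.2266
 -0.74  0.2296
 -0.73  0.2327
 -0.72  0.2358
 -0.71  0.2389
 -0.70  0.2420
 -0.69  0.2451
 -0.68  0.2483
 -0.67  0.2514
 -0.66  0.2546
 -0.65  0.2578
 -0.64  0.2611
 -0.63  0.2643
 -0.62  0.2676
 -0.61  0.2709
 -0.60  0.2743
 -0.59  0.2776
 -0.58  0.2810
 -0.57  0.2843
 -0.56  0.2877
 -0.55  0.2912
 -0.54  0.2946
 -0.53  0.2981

σ√T = 0.3 × 0.5000 = 0.1500
d₁ = [ln(126/116) + (0.058 + 0.3²/2)·0.25] / 0.1500 = [0.0827 + 0.0258] / 0.1500 = 0.7229 → 0.72
d₂ = d₁ − σ√T = 0.7229 − 0.1500 = 0.5729 → 0.57
exp(−rT) = exp(−0.058·0.25) = 0.9856
N(−d₂) = N(-0.57) = 0.2843;  N(−d₁) = N(-0.72) = 0.2358
P = 116·0.9856·0.2843 − 126·0.2358 = 32.5039 − 29.7108 = 2.7931

£2.79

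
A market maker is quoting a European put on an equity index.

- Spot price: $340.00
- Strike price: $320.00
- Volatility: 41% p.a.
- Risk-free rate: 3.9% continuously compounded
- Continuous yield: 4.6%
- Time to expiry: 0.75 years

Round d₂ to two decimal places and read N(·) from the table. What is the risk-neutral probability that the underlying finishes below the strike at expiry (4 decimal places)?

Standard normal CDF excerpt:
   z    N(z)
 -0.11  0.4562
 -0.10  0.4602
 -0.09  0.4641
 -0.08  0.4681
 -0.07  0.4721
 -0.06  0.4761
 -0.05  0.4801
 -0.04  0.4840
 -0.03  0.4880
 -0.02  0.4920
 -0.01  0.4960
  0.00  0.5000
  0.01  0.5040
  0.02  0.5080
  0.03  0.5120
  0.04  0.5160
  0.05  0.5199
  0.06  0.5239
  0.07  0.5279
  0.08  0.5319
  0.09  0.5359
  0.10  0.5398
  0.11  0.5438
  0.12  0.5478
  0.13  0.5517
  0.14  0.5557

0.5080

σ√T = 0.41 × 0.8660 = 0.3551
d₁ = [ln(340/320) + (0.039 − 0.046 + 0.41²/2)·0.75] / 0.3551 = [0.0606 + 0.0578] / 0.3551 = 0.3335 which rounds to 0.33
d₂ = d₁ − σ√T = 0.3335 − 0.3551 = -0.0216 which rounds to -0.02
Risk-neutral Pr[S_T < K] = N(−d₂) = N(0.02) = 0.5080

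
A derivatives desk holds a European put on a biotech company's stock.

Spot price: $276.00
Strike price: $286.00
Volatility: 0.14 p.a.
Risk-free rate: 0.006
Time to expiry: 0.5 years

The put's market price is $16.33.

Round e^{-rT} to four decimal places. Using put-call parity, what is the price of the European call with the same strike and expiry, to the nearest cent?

$7.19

e^(−rT) = e^(−0.006·0.5) = 0.9970
Put-call parity: C − P = S − K·e^(−rT) = 276 − 286·0.9970 = 276 − 285.1420 = -9.1420
C = P + (C − P) = 16.33 + (-9.1420) = 7.1880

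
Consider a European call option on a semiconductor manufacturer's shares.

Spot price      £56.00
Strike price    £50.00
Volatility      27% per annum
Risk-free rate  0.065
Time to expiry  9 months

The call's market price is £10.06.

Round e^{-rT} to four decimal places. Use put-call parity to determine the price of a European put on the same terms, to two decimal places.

e^(−rT) = e^(−0.065·0.75) = 0.9524
Put-call parity: C − P = S − K·e^(−rT) = 56 − 50·0.9524 = 56 − 47.6200 = 8.3800
P = C − (C − P) = 10.06 − (8.3800) = 1.6800

£1.68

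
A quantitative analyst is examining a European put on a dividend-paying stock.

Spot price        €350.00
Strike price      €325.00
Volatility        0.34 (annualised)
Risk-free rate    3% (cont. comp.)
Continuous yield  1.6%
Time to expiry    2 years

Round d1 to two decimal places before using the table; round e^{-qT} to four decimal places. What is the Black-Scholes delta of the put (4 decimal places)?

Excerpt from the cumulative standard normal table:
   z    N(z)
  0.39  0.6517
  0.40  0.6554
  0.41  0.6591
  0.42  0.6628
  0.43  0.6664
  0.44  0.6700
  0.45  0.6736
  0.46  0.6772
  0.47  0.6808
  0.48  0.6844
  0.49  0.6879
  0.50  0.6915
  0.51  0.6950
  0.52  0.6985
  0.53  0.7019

σ√T = 0.34·√2 = 0.4808
d₁ = [ln(350/325) + (0.03 − 0.016 + 0.34²/2)·2] / 0.4808 = [0.0741 + 0.1436] / 0.4808 = 0.4528 ≈ 0.45
N(d₁) = N(0.45) = 0.6736
Δ_put = e^(−qT)·(N(d₁) − 1) = 0.9685·(0.6736 − 1) = -0.3161

-0.3161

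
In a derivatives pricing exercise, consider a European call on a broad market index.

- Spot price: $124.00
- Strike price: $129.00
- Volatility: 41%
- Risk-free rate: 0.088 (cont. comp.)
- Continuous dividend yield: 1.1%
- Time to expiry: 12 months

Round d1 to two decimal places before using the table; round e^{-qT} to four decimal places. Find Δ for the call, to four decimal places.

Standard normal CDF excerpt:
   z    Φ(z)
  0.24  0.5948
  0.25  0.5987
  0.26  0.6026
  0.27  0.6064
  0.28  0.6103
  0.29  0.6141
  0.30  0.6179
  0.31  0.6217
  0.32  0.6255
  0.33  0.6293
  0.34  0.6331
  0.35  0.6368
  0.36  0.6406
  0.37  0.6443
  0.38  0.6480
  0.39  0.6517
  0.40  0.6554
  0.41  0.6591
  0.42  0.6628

σ√T = 0.41 × 1.0000 = 0.4100
d₁ = [ln(124/129) + (0.088 − 0.011 + 0.41²/2)·1] / 0.4100 = [-0.0395 + 0.1610] / 0.4100 = 0.2964 → 0.30
N(d₁) = N(0.30) = 0.6179
Δ_call = e^(−qT)·N(d₁) = 0.9891·0.6179 = 0.6112

0.6112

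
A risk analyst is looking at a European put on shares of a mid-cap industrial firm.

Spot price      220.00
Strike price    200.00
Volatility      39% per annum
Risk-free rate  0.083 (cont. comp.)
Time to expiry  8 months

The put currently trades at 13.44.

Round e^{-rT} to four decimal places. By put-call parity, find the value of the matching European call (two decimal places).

exp(−rT) = exp(−0.083·0.6667) = 0.9462
Put-call parity: C − P = S − K·e^(−rT) = 220 − 200·0.9462 = 220 − 189.2400 = 30.7600
C = P + (C − P) = 13.44 + (30.7600) = 44.2000

44.20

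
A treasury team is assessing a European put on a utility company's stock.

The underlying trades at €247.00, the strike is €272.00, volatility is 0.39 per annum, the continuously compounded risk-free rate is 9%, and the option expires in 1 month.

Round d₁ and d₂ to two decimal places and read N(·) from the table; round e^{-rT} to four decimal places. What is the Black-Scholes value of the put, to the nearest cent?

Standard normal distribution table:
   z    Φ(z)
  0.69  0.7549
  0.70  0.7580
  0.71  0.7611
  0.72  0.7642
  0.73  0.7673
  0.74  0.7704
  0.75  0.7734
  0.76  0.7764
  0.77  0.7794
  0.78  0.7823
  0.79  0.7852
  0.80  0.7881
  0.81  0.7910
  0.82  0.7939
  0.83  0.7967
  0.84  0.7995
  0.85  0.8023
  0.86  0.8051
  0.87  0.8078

T = 0.08333;  σ√T = 0.1126
ln(S/K) + (r + σ²/2)T = ln(247/272) + (0.09 + 0.39²/2)·0.08333 = -0.0964 + 0.0138 = -0.0826
d₁ = -0.0826 / 0.1126 = -0.7335 → -0.73
d₂ = d₁ − σ√T = -0.7335 − 0.1126 = -0.8461 → -0.85
e^(−rT) = e^(−0.09·0.08333) = 0.9925
P = 272·0.9925·N(0.85) − 247·N(0.73) = 272·0.9925·0.8023 − 247·0.7673 = 216.5889 − 189.5231 = 27.0658

€27.07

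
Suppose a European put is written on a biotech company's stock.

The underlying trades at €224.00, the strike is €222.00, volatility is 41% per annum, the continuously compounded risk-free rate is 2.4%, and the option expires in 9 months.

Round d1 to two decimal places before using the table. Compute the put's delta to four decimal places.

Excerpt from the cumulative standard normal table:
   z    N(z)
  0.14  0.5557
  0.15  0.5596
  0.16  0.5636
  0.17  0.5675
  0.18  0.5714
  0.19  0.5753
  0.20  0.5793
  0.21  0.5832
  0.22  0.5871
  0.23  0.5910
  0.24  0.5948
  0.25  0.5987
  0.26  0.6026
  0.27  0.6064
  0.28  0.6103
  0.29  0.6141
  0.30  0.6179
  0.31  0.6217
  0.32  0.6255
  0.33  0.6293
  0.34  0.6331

T = 0.75;  σ√T = 0.3551
d₁ = [ln(224/222) + (0.024 + ½·0.41²)·0.75] / (σ√T) = (0.0090 + 0.0810) / 0.3551 = 0.2535 ≈ 0.25
N(d₁) = N(0.25) = 0.5987
Δ_put = N(d₁) − 1 = 0.5987 − 1 = -0.4013

-0.4013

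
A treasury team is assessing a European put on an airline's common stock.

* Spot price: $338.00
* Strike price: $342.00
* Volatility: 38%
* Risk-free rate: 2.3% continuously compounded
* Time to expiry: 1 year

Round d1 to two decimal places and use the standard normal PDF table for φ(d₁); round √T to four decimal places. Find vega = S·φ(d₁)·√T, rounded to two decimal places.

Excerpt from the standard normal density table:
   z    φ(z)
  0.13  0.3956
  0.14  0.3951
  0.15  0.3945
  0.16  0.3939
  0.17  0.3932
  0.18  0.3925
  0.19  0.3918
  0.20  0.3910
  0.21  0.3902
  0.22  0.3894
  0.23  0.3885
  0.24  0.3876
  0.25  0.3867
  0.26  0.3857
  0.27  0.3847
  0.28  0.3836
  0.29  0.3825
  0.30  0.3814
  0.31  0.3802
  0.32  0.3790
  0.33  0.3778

131.62

σ√T = 0.38 × 1.0000 = 0.3800
ln(S/K) + (r + σ²/2)T = ln(338/342) + (0.023 + 0.38²/2)·1 = -0.0118 + 0.0952 = 0.0834
d₁ = 0.0834 / 0.3800 = 0.2196 which rounds to 0.22
√T = √1 = 1.0000
φ(d₁) = φ(0.22) = 0.3894
vega = S·φ(d₁)·√T = 338·0.3894·1.0000 = 131.6172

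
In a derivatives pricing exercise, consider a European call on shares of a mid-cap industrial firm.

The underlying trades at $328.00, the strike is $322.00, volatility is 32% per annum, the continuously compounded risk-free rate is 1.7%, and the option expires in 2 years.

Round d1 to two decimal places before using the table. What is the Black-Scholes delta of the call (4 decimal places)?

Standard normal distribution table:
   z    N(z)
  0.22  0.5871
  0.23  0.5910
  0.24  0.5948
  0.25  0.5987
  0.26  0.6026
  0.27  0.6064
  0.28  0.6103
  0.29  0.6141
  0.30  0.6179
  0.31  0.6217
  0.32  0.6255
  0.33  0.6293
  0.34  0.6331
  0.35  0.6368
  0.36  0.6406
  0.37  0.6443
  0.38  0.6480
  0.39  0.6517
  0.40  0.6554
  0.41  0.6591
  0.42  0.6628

0.6331

σ√T = 0.32 × 1.4142 = 0.4525
ln(S/K) + (r + σ²/2)T = ln(328/322) + (0.017 + 0.32²/2)·2 = 0.0185 + 0.1364 = 0.1549
d₁ = 0.1549 / 0.4525 = 0.3422 ≈ 0.34
N(d₁) = N(0.34) = 0.6331
Δ_call = N(d₁) = 0.6331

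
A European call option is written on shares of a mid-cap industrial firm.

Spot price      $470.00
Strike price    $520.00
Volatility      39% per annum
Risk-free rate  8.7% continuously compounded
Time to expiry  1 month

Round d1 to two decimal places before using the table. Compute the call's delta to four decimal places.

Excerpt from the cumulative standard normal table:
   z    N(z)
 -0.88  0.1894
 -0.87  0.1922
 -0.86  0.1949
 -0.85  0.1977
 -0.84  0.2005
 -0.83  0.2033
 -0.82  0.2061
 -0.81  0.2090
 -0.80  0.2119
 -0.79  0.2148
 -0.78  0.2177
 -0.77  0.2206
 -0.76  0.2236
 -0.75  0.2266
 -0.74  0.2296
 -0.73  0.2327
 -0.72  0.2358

σ√T = 0.39·√0.08333 = 0.1126
d₁ = [ln(470/520) + (0.087 + 0.39²/2)·0.08333] / 0.1126 = [-0.1011 + 0.0136] / 0.1126 = -0.7773 → -0.78
N(d₁) = N(-0.78) = 0.2177
Δ_call = N(d₁) = 0.2177

0.2177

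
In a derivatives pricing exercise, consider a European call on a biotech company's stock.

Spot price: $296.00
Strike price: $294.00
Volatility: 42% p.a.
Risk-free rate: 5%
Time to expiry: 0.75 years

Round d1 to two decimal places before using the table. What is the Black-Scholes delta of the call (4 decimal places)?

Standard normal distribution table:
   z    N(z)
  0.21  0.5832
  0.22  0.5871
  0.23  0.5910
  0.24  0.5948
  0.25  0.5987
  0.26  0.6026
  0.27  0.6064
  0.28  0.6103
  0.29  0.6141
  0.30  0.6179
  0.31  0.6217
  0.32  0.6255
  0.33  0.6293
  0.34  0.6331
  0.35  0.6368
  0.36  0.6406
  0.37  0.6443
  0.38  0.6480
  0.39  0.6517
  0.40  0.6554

0.6179

T = 0.75;  σ√T = 0.3637
d₁ = [ln(296/294) + (0.05 + 0.42²/2)·0.75] / 0.3637 = [0.0068 + 0.1036] / 0.3637 = 0.3036 ⇒ 0.30
N(d₁) = N(0.30) = 0.6179
Δ_call = N(d₁) = 0.6179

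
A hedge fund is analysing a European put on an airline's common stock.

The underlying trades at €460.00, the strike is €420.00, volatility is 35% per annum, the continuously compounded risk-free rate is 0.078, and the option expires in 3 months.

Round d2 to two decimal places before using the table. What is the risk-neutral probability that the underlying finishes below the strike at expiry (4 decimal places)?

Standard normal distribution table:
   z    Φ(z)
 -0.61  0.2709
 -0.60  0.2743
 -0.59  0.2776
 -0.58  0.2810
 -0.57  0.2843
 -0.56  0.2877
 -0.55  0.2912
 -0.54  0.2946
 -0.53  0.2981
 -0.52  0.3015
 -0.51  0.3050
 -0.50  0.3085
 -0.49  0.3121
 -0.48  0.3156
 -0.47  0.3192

σ√T = 0.35 × 0.5000 = 0.1750
d₁ = [ln(460/420) + (0.078 + 0.35²/2)·0.25] / 0.1750 = [0.0910 + 0.0348] / 0.1750 = 0.7188 → 0.72
d₂ = d₁ − σ√T = 0.7188 − 0.1750 = 0.5438 → 0.54
Risk-neutral Pr[S_T < K] = N(−d₂) = N(-0.54) = 0.2946

0.2946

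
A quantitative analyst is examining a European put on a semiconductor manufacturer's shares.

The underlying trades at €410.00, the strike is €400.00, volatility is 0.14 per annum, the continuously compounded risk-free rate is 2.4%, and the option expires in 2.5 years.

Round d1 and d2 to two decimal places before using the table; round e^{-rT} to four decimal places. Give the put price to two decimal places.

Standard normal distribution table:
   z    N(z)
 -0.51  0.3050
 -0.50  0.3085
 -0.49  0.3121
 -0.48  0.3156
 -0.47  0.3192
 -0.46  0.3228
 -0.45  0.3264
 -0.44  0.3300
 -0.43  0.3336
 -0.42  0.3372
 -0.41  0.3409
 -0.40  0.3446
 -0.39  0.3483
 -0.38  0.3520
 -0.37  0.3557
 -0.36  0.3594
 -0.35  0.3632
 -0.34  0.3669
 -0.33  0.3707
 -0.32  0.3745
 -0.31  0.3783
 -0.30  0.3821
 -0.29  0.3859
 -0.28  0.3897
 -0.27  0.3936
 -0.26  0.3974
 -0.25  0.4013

σ√T = 0.14 × 1.5811 = 0.2214
d₁ = [ln(410/400) + (0.024 + 0.14²/2)·2.5] / 0.2214 = [0.0247 + 0.0845] / 0.2214 = 0.4933 which rounds to 0.49
d₂ = d₁ − σ√T = 0.4933 − 0.2214 = 0.2719 which rounds to 0.27
exp(−rT) = exp(−0.024·2.5) = 0.9418
P = 400·0.9418·N(-0.27) − 410·N(-0.49) = 400·0.9418·0.3936 − 410·0.3121 = 148.2770 − 127.9610 = 20.3160

€20.32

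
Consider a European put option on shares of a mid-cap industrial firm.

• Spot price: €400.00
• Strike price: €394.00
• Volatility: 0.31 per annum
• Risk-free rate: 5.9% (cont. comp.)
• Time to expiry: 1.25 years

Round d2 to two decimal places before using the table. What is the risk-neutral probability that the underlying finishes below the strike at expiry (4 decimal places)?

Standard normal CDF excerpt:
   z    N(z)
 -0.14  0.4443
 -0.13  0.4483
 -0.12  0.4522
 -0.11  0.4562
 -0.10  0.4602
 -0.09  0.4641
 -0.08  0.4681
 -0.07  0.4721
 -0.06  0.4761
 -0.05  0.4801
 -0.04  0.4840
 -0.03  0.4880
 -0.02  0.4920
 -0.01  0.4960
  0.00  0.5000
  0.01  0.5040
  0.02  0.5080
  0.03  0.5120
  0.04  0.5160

σ√T = 0.31 × 1.1180 = 0.3466
d₁ = [ln(400/394) + (0.059 + 0.31²/2)·1.25] / 0.3466 = [0.0151 + 0.1338] / 0.3466 = 0.4297 which rounds to 0.43
d₂ = d₁ − σ√T = 0.4297 − 0.3466 = 0.0831 which rounds to 0.08
Pr(exercise) under Q = N(−d₂) = N(-0.08) = 0.4681

0.4681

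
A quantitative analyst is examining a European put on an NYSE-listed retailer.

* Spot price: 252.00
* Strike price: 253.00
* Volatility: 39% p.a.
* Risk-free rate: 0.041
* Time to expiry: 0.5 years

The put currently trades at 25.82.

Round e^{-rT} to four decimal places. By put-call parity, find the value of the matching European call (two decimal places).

exp(−rT) = exp(−0.041·0.5) = 0.9797
Put-call parity: C − P = S − K·e^(−rT) = 252 − 253·0.9797 = 252 − 247.8641 = 4.1359
C = P + (C − P) = 25.82 + (4.1359) = 29.9559

29.96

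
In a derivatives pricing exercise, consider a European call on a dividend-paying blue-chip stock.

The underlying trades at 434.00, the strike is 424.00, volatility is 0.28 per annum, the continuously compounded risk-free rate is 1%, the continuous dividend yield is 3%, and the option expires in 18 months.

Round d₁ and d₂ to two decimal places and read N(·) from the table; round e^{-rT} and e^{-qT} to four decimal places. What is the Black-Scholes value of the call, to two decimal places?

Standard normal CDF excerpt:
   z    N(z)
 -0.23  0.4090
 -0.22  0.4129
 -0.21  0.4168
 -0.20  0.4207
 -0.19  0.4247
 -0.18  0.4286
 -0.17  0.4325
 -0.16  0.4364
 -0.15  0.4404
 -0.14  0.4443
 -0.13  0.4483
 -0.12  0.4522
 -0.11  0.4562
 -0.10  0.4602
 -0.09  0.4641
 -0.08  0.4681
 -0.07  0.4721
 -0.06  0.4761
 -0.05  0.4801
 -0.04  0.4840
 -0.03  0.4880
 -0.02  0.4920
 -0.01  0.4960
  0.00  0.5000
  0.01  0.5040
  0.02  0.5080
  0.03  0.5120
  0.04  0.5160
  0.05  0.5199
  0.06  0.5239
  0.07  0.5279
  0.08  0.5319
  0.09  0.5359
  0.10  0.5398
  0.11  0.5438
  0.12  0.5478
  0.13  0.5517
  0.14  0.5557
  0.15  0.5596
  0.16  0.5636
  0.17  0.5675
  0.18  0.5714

54.79

σ√T = 0.28 × 1.2247 = 0.3429
ln(S/K) + (r − q + σ²/2)T = ln(434/424) + (0.01 − 0.03 + 0.28²/2)·1.5 = 0.0233 + 0.0288 = 0.0521
d₁ = 0.0521 / 0.3429 = 0.1520 ≈ 0.15
d₂ = d₁ − σ√T = 0.1520 − 0.3429 = -0.1910 ≈ -0.19
exp(−qT) = exp(−0.03·1.5) = 0.9560;  exp(−rT) = exp(−0.01·1.5) = 0.9851
N(d₁) = N(0.15) = 0.5596;  N(d₂) = N(-0.19) = 0.4247
C = 434·0.9560·0.5596 − 424·0.9851·0.4247 = 232.1803 − 177.3897 = 54.7906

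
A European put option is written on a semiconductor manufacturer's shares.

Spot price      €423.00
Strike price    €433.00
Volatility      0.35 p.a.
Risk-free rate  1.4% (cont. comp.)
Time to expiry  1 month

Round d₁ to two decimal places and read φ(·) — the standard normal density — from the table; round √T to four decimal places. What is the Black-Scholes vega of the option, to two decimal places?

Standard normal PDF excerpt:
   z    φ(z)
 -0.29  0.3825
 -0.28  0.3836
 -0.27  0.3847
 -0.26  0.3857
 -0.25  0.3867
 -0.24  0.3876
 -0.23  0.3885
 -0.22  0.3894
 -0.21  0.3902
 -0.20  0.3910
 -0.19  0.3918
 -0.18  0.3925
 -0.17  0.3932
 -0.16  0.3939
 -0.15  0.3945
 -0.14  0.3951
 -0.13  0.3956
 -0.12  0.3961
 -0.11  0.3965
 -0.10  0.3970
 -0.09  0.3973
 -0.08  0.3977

σ√T = 0.35·√0.08333 = 0.1010
ln(S/K) + (r + σ²/2)T = ln(423/433) + (0.014 + 0.35²/2)·0.08333 = -0.0234 + 0.0063 = -0.0171
d₁ = -0.0171 / 0.1010 = -0.1692 ⇒ -0.17
√T = √0.08333 = 0.2887
φ(d₁) = φ(-0.17) = 0.3932
vega = S·φ(d₁)·√T = 423·0.3932·0.2887 = 48.0176

48.02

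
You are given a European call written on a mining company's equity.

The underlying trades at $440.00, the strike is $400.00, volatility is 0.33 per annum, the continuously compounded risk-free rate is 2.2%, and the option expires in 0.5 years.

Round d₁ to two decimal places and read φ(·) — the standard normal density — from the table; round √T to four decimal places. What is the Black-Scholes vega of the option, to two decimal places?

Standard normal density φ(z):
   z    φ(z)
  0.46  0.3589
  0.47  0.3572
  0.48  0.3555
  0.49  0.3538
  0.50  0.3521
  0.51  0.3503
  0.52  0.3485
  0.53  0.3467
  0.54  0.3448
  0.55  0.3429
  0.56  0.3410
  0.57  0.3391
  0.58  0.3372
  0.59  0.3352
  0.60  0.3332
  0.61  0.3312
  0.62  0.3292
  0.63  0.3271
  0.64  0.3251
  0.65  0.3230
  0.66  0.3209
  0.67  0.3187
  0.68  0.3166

T = 0.5;  σ√T = 0.2333
d₁ = [ln(440/400) + (0.022 + 0.33²/2)·0.5] / 0.2333 = [0.0953 + 0.0382] / 0.2333 = 0.5723 ≈ 0.57
√T = √0.5 = 0.7071
φ(d₁) = φ(0.57) = 0.3391
vega = S·φ(d₁)·√T = 440·0.3391·0.7071 = 105.5021

105.50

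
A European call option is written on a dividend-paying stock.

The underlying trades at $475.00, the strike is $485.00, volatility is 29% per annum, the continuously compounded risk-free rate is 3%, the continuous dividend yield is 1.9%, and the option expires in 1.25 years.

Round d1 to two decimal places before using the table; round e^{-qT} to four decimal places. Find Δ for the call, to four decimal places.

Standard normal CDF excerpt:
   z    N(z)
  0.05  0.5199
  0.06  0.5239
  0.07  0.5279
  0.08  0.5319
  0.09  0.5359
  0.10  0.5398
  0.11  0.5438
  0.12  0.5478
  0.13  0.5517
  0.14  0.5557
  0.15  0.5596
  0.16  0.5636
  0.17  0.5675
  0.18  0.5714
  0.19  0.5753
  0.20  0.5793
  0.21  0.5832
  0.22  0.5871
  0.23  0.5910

σ√T = 0.29 × 1.1180 = 0.3242
d₁ = [ln(475/485) + (0.03 − 0.019 + ½·0.29²)·1.25] / (σ√T) = (-0.0208 + 0.0663) / 0.3242 = 0.1403 → 0.14
N(d₁) = N(0.14) = 0.5557
Δ_call = exp(−qT)·N(d₁) = 0.9765·0.5557 = 0.5426

0.5426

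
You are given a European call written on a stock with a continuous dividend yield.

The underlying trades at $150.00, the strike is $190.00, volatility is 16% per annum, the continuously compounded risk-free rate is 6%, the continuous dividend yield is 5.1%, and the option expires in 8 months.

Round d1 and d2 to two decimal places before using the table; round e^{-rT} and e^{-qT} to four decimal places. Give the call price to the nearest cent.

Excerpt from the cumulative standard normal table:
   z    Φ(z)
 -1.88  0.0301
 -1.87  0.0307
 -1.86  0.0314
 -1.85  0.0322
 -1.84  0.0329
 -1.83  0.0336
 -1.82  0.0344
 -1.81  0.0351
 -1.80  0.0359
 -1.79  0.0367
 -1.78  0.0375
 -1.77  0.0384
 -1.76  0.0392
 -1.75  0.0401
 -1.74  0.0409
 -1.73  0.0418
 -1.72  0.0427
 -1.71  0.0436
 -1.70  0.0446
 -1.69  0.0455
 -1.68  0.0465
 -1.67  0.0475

σ√T = 0.16·√0.6667 = 0.1306
d₁ = [ln(150/190) + (0.06 − 0.051 + 0.16²/2)·0.6667] / 0.1306 = [-0.2364 + 0.0145] / 0.1306 = -1.6982 which rounds to -1.70
d₂ = d₁ − σ√T = -1.6982 − 0.1306 = -1.8289 which rounds to -1.83
e^(−qT) = e^(−0.051·0.6667) = 0.9666;  e^(−rT) = e^(−0.06·0.6667) = 0.9608
N(d₁) = N(-1.70) = 0.0446;  N(d₂) = N(-1.83) = 0.0336
C = 150·0.9666·0.0446 − 190·0.9608·0.0336 = 6.4666 − 6.1337 = 0.3328

$0.33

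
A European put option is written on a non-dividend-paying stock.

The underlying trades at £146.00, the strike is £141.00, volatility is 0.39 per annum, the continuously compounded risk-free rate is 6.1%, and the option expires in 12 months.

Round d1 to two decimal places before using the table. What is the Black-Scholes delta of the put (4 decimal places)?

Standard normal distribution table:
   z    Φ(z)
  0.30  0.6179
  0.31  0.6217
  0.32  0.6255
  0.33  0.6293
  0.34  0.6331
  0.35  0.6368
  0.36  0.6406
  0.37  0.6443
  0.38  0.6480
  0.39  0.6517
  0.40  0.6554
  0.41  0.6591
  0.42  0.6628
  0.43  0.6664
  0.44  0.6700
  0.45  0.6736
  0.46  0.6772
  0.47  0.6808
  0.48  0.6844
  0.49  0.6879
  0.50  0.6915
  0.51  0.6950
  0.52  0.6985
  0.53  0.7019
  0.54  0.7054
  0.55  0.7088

σ√T = 0.39 × 1.0000 = 0.3900
d₁ = [ln(146/141) + (0.061 + 0.39²/2)·1] / 0.3900 = [0.0348 + 0.1371] / 0.3900 = 0.4408 ⇒ 0.44
N(d₁) = N(0.44) = 0.6700
Δ_put = N(d₁) − 1 = 0.6700 − 1 = -0.3300

-0.3300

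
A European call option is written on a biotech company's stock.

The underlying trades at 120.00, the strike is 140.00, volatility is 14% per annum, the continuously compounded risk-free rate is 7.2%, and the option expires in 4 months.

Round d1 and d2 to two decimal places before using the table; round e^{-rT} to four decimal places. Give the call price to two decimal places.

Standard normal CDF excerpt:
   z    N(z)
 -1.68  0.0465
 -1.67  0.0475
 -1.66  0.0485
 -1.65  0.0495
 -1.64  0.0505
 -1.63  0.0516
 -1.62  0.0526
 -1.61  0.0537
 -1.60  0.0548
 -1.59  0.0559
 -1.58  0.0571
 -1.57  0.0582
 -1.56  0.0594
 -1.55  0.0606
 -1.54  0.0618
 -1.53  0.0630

0.22

σ√T = 0.14 × 0.5774 = 0.0808
ln(S/K) + (r + σ²/2)T = ln(120/140) + (0.072 + 0.14²/2)·0.3333 = -0.1542 + 0.0273 = -0.1269
d₁ = -0.1269 / 0.0808 = -1.5698 → -1.57
d₂ = d₁ − σ√T = -1.5698 − 0.0808 = -1.6506 → -1.65
e^(−rT) = e^(−0.072·0.3333) = 0.9763
N(d₁) = N(-1.57) = 0.0582;  N(d₂) = N(-1.65) = 0.0495
C = 120·0.0582 − 140·0.9763·0.0495 = 6.9840 − 6.7658 = 0.2182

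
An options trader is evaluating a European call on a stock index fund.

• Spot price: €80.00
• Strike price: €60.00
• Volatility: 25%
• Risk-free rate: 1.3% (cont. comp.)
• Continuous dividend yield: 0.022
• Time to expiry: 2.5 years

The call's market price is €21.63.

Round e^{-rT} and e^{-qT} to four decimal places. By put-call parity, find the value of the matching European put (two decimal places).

€3.99

e^(−qT) = e^(−0.022·2.5) = 0.9465;  e^(−rT) = e^(−0.013·2.5) = 0.9680
Put-call parity: C − P = S·e^(−qT) − K·e^(−rT) = 80·0.9465 − 60·0.9680 = 75.7200 − 58.0800 = 17.6400
P = C − (C − P) = 21.63 − (17.6400) = 3.9900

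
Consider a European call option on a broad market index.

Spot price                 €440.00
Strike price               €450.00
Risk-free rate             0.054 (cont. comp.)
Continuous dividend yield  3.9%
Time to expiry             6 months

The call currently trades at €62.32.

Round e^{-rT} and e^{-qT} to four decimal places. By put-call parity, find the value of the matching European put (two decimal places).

e^(−qT) = e^(−0.039·0.5) = 0.9807;  e^(−rT) = e^(−0.054·0.5) = 0.9734
Put-call parity: C − P = S·e^(−qT) − K·e^(−rT) = 440·0.9807 − 450·0.9734 = 431.5080 − 438.0300 = -6.5220
P = C − (C − P) = 62.32 − (-6.5220) = 68.8420

€68.84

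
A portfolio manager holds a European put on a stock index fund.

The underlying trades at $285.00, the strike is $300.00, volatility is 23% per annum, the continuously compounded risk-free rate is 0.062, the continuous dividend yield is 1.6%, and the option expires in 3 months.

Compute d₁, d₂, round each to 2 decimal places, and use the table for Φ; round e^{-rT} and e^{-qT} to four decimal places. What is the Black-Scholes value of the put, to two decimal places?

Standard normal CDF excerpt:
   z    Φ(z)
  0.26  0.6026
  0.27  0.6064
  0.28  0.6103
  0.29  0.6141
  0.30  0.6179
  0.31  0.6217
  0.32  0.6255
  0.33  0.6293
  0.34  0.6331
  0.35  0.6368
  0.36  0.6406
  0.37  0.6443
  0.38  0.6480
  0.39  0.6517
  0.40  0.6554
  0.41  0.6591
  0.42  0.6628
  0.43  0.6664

$19.27

σ√T = 0.23 × 0.5000 = 0.1150
ln(S/K) + (r − q + σ²/2)T = ln(285/300) + (0.062 − 0.016 + 0.23²/2)·0.25 = -0.0513 + 0.0181 = -0.0332
d₁ = -0.0332 / 0.1150 = -0.2885 which rounds to -0.29
d₂ = d₁ − σ√T = -0.2885 − 0.1150 = -0.4035 which rounds to -0.40
exp(−qT) = exp(−0.016·0.25) = 0.9960;  exp(−rT) = exp(−0.062·0.25) = 0.9846
N(−d₂) = N(0.40) = 0.6554;  N(−d₁) = N(0.29) = 0.6141
P = 300·0.9846·0.6554 − 285·0.9960·0.6141 = 193.5921 − 174.3184 = 19.2736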